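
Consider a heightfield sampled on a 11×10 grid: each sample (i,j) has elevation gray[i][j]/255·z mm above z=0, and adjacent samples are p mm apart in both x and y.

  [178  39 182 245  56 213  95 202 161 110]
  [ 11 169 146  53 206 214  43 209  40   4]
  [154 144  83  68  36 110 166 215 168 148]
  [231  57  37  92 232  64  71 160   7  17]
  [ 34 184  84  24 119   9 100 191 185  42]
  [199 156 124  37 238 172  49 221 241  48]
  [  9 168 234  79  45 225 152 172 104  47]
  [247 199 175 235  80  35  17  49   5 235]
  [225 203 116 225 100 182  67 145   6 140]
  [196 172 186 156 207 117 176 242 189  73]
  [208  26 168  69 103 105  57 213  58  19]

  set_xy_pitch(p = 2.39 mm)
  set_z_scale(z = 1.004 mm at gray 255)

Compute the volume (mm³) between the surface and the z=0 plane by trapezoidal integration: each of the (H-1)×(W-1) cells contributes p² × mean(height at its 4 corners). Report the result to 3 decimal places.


259.574

height_mm = gray/255 × 1.004; cell vol = 2.39² × mean(4 corners)
unit = 2.39² × 1.004 / (4×255) = 0.0056225 mm³ per gray-sum
row 0: Σ corner-gray over 9 cells = 4849  → 27.2635
row 1: Σ corner-gray over 9 cells = 4457  → 25.0595
row 2: Σ corner-gray over 9 cells = 3970  → 22.3213
row 3: Σ corner-gray over 9 cells = 3556  → 19.9936
row 4: Σ corner-gray over 9 cells = 4591  → 25.8129
row 5: Σ corner-gray over 9 cells = 5137  → 28.8828
row 6: Σ corner-gray over 9 cells = 4486  → 25.2225
row 7: Σ corner-gray over 9 cells = 4525  → 25.4418
row 8: Σ corner-gray over 9 cells = 5612  → 31.5535
row 9: Σ corner-gray over 9 cells = 4984  → 28.0225
Σ rows: total corner-gray = 46167  → 259.5739 mm³


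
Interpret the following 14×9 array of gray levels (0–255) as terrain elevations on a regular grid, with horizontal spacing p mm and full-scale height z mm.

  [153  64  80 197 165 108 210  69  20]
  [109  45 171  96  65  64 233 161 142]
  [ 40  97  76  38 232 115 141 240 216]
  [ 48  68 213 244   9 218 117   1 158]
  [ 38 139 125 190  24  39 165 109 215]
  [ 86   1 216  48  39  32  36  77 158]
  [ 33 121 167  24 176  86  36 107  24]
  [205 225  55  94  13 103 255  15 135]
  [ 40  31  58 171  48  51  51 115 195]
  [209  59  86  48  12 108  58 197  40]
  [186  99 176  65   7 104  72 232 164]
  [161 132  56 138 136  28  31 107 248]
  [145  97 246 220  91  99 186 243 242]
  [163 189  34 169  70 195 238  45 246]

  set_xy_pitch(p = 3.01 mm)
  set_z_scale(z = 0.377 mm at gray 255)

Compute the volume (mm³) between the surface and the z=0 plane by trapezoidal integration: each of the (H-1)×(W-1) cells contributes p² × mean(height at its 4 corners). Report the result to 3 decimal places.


156.712

height_mm = gray/255 × 0.377; cell vol = 3.01² × mean(4 corners)
unit = 3.01² × 0.377 / (4×255) = 0.00334868 mm³ per gray-sum
row 0: Σ corner-gray over 8 cells = 3880  → 12.9929
row 1: Σ corner-gray over 8 cells = 4055  → 13.5789
row 2: Σ corner-gray over 8 cells = 4080  → 13.6626
row 3: Σ corner-gray over 8 cells = 3781  → 12.6614
row 4: Σ corner-gray over 8 cells = 2977  → 9.9690
row 5: Σ corner-gray over 8 cells = 2633  → 8.8171
row 6: Σ corner-gray over 8 cells = 3351  → 11.2214
row 7: Σ corner-gray over 8 cells = 3145  → 10.5316
row 8: Σ corner-gray over 8 cells = 2670  → 8.9410
row 9: Σ corner-gray over 8 cells = 3245  → 10.8665
row 10: Σ corner-gray over 8 cells = 3525  → 11.8041
row 11: Σ corner-gray over 8 cells = 4416  → 14.7878
row 12: Σ corner-gray over 8 cells = 5040  → 16.8774
Σ rows: total corner-gray = 46798  → 156.7117 mm³


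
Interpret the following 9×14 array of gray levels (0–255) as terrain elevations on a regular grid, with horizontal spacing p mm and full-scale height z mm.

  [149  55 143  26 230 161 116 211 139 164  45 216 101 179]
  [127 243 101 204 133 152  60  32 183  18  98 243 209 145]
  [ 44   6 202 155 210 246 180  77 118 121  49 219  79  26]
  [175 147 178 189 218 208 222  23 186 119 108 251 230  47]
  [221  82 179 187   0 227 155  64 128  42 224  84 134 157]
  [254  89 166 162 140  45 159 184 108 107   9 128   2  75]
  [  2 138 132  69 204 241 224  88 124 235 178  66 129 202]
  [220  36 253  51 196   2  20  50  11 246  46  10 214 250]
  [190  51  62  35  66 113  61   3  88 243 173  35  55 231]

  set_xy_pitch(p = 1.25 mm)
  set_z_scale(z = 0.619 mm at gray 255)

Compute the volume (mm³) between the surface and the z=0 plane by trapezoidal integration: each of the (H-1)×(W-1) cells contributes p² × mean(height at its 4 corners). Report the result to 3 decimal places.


51.738

height_mm = gray/255 × 0.619; cell vol = 1.25² × mean(4 corners)
unit = 1.25² × 0.619 / (4×255) = 0.000948223 mm³ per gray-sum
row 0: Σ corner-gray over 13 cells = 7166  → 6.7950
row 1: Σ corner-gray over 13 cells = 7018  → 6.6546
row 2: Σ corner-gray over 13 cells = 7774  → 7.3715
row 3: Σ corner-gray over 13 cells = 7770  → 7.3677
row 4: Σ corner-gray over 13 cells = 6317  → 5.9899
row 5: Σ corner-gray over 13 cells = 6787  → 6.4356
row 6: Σ corner-gray over 13 cells = 6600  → 6.2583
row 7: Σ corner-gray over 13 cells = 5131  → 4.8653
Σ rows: total corner-gray = 54563  → 51.7379 mm³


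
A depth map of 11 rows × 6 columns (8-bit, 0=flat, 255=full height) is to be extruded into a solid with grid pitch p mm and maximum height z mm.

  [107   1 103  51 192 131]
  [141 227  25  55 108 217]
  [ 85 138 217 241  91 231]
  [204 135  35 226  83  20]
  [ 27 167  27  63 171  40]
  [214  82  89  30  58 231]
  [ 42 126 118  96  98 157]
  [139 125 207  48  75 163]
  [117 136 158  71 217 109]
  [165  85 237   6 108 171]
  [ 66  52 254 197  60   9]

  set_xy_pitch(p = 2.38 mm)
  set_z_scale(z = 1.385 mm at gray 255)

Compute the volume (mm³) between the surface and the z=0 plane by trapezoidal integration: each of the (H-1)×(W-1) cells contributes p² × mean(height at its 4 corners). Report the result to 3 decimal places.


height_mm = gray/255 × 1.385; cell vol = 2.38² × mean(4 corners)
unit = 2.38² × 1.385 / (4×255) = 0.00769137 mm³ per gray-sum
row 0: Σ corner-gray over 5 cells = 2120  → 16.3057
row 1: Σ corner-gray over 5 cells = 2878  → 22.1358
row 2: Σ corner-gray over 5 cells = 2872  → 22.0896
row 3: Σ corner-gray over 5 cells = 2105  → 16.1903
row 4: Σ corner-gray over 5 cells = 1886  → 14.5059
row 5: Σ corner-gray over 5 cells = 2038  → 15.6750
row 6: Σ corner-gray over 5 cells = 2287  → 17.5902
row 7: Σ corner-gray over 5 cells = 2602  → 20.0129
row 8: Σ corner-gray over 5 cells = 2598  → 19.9822
row 9: Σ corner-gray over 5 cells = 2409  → 18.5285
Σ rows: total corner-gray = 23795  → 183.0161 mm³

183.016


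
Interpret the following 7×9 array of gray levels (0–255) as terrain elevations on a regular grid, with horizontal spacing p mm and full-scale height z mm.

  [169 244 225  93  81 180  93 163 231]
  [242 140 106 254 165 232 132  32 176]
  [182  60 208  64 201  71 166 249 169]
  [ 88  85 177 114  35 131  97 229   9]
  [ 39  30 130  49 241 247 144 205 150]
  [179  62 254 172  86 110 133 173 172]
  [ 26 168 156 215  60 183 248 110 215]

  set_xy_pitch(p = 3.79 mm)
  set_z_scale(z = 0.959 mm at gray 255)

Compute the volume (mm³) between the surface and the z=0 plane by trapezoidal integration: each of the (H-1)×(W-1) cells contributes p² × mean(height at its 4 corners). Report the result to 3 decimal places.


375.806

height_mm = gray/255 × 0.959; cell vol = 3.79² × mean(4 corners)
unit = 3.79² × 0.959 / (4×255) = 0.0135051 mm³ per gray-sum
row 0: Σ corner-gray over 8 cells = 5098  → 68.8488
row 1: Σ corner-gray over 8 cells = 4929  → 66.5665
row 2: Σ corner-gray over 8 cells = 4222  → 57.0184
row 3: Σ corner-gray over 8 cells = 4114  → 55.5599
row 4: Σ corner-gray over 8 cells = 4612  → 62.2854
row 5: Σ corner-gray over 8 cells = 4852  → 65.5266
Σ rows: total corner-gray = 27827  → 375.8056 mm³


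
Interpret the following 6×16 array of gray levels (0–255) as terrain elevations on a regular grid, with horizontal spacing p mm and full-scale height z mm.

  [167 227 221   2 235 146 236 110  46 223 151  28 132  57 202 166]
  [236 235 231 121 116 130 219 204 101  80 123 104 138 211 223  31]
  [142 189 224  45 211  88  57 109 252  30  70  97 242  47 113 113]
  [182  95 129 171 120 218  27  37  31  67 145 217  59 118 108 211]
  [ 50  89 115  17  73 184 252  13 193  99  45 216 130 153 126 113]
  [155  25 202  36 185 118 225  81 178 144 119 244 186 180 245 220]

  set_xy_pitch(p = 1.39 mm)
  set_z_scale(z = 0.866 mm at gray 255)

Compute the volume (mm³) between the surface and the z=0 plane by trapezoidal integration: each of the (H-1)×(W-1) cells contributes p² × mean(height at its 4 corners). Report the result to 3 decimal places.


height_mm = gray/255 × 0.866; cell vol = 1.39² × mean(4 corners)
unit = 1.39² × 0.866 / (4×255) = 0.00164039 mm³ per gray-sum
row 0: Σ corner-gray over 15 cells = 9104  → 14.9341
row 1: Σ corner-gray over 15 cells = 8542  → 14.0122
row 2: Σ corner-gray over 15 cells = 7280  → 11.9420
row 3: Σ corner-gray over 15 cells = 7050  → 11.5648
row 4: Σ corner-gray over 15 cells = 8284  → 13.5890
Σ rows: total corner-gray = 40260  → 66.0421 mm³

66.042


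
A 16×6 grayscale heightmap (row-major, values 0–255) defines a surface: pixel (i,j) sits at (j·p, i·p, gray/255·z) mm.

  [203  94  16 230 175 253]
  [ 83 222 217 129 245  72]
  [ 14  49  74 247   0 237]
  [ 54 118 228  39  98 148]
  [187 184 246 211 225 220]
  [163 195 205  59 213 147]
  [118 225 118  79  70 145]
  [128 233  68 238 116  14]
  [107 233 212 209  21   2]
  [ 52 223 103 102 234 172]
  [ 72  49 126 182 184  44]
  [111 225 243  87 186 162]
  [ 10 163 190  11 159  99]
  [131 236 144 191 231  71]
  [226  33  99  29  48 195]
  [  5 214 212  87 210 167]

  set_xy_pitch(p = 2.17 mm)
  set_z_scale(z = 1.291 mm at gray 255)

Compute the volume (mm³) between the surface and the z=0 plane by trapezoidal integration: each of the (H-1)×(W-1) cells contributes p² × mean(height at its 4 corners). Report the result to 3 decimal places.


259.188

height_mm = gray/255 × 1.291; cell vol = 2.17² × mean(4 corners)
unit = 2.17² × 1.291 / (4×255) = 0.00595999 mm³ per gray-sum
row 0: Σ corner-gray over 5 cells = 3267  → 19.4713
row 1: Σ corner-gray over 5 cells = 2772  → 16.5211
row 2: Σ corner-gray over 5 cells = 2159  → 12.8676
row 3: Σ corner-gray over 5 cells = 3307  → 19.7097
row 4: Σ corner-gray over 5 cells = 3793  → 22.6062
row 5: Σ corner-gray over 5 cells = 2901  → 17.2899
row 6: Σ corner-gray over 5 cells = 2699  → 16.0860
row 7: Σ corner-gray over 5 cells = 2911  → 17.3495
row 8: Σ corner-gray over 5 cells = 3007  → 17.9217
row 9: Σ corner-gray over 5 cells = 2746  → 16.3661
row 10: Σ corner-gray over 5 cells = 2953  → 17.5999
row 11: Σ corner-gray over 5 cells = 2910  → 17.3436
row 12: Σ corner-gray over 5 cells = 2961  → 17.6475
row 13: Σ corner-gray over 5 cells = 2645  → 15.7642
row 14: Σ corner-gray over 5 cells = 2457  → 14.6437
Σ rows: total corner-gray = 43488  → 259.1880 mm³


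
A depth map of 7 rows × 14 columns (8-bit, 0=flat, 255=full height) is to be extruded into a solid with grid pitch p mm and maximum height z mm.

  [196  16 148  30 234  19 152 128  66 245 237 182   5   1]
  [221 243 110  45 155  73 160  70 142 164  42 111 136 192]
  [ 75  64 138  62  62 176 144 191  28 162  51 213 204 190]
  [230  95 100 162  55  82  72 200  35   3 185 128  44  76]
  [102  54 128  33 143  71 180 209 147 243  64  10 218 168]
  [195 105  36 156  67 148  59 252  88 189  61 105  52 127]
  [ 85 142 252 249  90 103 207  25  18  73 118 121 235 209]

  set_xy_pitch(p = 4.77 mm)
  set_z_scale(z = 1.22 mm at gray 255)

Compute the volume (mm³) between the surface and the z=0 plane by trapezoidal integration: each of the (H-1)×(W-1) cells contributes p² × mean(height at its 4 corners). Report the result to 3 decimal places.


height_mm = gray/255 × 1.22; cell vol = 4.77² × mean(4 corners)
unit = 4.77² × 1.22 / (4×255) = 0.0272143 mm³ per gray-sum
row 0: Σ corner-gray over 13 cells = 6436  → 175.1509
row 1: Σ corner-gray over 13 cells = 6570  → 178.7976
row 2: Σ corner-gray over 13 cells = 5883  → 160.1015
row 3: Σ corner-gray over 13 cells = 5898  → 160.5097
row 4: Σ corner-gray over 13 cells = 6228  → 169.4904
row 5: Σ corner-gray over 13 cells = 6518  → 177.3825
Σ rows: total corner-gray = 37533  → 1021.4326 mm³

1021.433


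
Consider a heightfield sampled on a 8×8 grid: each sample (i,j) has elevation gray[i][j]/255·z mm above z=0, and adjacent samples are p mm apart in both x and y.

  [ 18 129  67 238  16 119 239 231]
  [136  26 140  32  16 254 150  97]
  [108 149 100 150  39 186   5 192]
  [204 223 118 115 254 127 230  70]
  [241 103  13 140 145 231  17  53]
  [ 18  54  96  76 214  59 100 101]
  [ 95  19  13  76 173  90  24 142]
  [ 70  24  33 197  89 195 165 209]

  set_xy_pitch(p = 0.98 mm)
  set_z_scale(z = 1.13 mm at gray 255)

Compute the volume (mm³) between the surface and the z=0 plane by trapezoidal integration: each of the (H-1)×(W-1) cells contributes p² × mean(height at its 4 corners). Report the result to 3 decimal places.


23.718

height_mm = gray/255 × 1.13; cell vol = 0.98² × mean(4 corners)
unit = 0.98² × 1.13 / (4×255) = 0.00106397 mm³ per gray-sum
row 0: Σ corner-gray over 7 cells = 3334  → 3.5473
row 1: Σ corner-gray over 7 cells = 3027  → 3.2206
row 2: Σ corner-gray over 7 cells = 3966  → 4.2197
row 3: Σ corner-gray over 7 cells = 4000  → 4.2559
row 4: Σ corner-gray over 7 cells = 2909  → 3.0951
row 5: Σ corner-gray over 7 cells = 2344  → 2.4940
row 6: Σ corner-gray over 7 cells = 2712  → 2.8855
Σ rows: total corner-gray = 22292  → 23.7181 mm³


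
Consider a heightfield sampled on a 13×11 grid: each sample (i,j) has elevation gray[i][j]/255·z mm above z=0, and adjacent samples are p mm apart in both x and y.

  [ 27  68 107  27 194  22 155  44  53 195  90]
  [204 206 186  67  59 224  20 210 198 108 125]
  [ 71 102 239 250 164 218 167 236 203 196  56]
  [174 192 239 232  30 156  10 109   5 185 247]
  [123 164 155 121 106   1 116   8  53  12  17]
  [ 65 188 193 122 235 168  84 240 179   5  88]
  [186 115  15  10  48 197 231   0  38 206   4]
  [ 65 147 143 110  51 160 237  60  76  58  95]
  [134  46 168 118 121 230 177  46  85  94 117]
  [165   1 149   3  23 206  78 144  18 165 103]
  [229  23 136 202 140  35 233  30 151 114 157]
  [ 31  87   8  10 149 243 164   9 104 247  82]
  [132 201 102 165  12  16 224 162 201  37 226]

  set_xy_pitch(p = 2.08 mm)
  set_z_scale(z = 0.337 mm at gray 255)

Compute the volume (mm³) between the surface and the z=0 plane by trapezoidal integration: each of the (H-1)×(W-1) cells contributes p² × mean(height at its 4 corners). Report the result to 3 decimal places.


83.479

height_mm = gray/255 × 0.337; cell vol = 2.08² × mean(4 corners)
unit = 2.08² × 0.337 / (4×255) = 0.00142941 mm³ per gray-sum
row 0: Σ corner-gray over 10 cells = 4732  → 6.7640
row 1: Σ corner-gray over 10 cells = 6562  → 9.3798
row 2: Σ corner-gray over 10 cells = 6414  → 9.1682
row 3: Σ corner-gray over 10 cells = 4349  → 6.2165
row 4: Σ corner-gray over 10 cells = 4593  → 6.5653
row 5: Σ corner-gray over 10 cells = 4891  → 6.9912
row 6: Σ corner-gray over 10 cells = 4154  → 5.9378
row 7: Σ corner-gray over 10 cells = 4665  → 6.6682
row 8: Σ corner-gray over 10 cells = 4263  → 6.0936
row 9: Σ corner-gray over 10 cells = 4356  → 6.2265
row 10: Σ corner-gray over 10 cells = 4669  → 6.6739
row 11: Σ corner-gray over 10 cells = 4753  → 6.7940
Σ rows: total corner-gray = 58401  → 83.4789 mm³


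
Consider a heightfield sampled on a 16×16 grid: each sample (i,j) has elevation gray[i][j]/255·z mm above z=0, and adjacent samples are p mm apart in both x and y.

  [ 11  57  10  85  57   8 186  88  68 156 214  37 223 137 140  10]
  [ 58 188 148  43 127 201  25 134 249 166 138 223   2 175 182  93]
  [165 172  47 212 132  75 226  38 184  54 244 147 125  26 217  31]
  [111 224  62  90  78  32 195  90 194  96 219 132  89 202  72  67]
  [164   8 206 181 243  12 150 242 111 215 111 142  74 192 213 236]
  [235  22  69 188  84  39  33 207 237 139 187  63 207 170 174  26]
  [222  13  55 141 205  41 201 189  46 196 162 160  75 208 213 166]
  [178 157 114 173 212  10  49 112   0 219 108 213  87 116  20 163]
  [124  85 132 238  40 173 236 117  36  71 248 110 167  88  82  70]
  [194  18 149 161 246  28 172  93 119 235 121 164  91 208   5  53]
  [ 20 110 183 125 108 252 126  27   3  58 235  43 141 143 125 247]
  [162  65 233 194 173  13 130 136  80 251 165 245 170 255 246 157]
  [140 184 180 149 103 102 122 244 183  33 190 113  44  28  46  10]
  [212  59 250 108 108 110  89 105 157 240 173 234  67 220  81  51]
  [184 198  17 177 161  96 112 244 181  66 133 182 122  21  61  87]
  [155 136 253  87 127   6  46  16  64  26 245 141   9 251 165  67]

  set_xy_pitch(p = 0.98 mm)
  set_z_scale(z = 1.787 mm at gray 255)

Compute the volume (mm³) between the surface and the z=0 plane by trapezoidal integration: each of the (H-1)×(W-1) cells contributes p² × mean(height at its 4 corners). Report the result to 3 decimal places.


199.506

height_mm = gray/255 × 1.787; cell vol = 0.98² × mean(4 corners)
unit = 0.98² × 1.787 / (4×255) = 0.00168258 mm³ per gray-sum
row 0: Σ corner-gray over 15 cells = 7106  → 11.9564
row 1: Σ corner-gray over 15 cells = 8147  → 13.7080
row 2: Σ corner-gray over 15 cells = 7722  → 12.9929
row 3: Σ corner-gray over 15 cells = 8328  → 14.0126
row 4: Σ corner-gray over 15 cells = 8499  → 14.3003
row 5: Σ corner-gray over 15 cells = 8097  → 13.6239
row 6: Σ corner-gray over 15 cells = 7719  → 12.9879
row 7: Σ corner-gray over 15 cells = 7361  → 12.3855
row 8: Σ corner-gray over 15 cells = 7707  → 12.9677
row 9: Σ corner-gray over 15 cells = 7492  → 12.6059
row 10: Σ corner-gray over 15 cells = 8656  → 14.5644
row 11: Σ corner-gray over 15 cells = 8623  → 14.5089
row 12: Σ corner-gray over 15 cells = 7857  → 13.2201
row 13: Σ corner-gray over 15 cells = 8078  → 13.5919
row 14: Σ corner-gray over 15 cells = 7179  → 12.0793
Σ rows: total corner-gray = 118571  → 199.5056 mm³


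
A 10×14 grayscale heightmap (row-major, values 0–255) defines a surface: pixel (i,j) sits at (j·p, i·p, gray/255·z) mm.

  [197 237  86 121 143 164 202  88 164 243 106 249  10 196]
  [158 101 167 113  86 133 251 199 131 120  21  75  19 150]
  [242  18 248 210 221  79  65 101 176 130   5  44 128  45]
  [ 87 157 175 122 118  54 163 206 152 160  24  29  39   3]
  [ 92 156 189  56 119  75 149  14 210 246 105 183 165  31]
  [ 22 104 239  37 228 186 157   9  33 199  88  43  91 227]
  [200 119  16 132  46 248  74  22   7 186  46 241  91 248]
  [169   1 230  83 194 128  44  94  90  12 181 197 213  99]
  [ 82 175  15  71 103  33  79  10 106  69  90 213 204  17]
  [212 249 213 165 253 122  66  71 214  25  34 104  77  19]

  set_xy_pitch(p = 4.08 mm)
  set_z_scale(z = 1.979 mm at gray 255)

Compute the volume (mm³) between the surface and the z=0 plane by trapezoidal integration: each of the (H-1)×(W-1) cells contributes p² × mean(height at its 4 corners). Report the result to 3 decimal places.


1805.935

height_mm = gray/255 × 1.979; cell vol = 4.08² × mean(4 corners)
unit = 4.08² × 1.979 / (4×255) = 0.0322973 mm³ per gray-sum
row 0: Σ corner-gray over 13 cells = 7159  → 231.2162
row 1: Σ corner-gray over 13 cells = 6277  → 202.7300
row 2: Σ corner-gray over 13 cells = 6025  → 194.5911
row 3: Σ corner-gray over 13 cells = 6345  → 204.9262
row 4: Σ corner-gray over 13 cells = 6534  → 211.0304
row 5: Σ corner-gray over 13 cells = 5981  → 193.1700
row 6: Σ corner-gray over 13 cells = 6106  → 197.2072
row 7: Σ corner-gray over 13 cells = 5637  → 182.0598
row 8: Σ corner-gray over 13 cells = 5852  → 189.0037
Σ rows: total corner-gray = 55916  → 1805.9347 mm³


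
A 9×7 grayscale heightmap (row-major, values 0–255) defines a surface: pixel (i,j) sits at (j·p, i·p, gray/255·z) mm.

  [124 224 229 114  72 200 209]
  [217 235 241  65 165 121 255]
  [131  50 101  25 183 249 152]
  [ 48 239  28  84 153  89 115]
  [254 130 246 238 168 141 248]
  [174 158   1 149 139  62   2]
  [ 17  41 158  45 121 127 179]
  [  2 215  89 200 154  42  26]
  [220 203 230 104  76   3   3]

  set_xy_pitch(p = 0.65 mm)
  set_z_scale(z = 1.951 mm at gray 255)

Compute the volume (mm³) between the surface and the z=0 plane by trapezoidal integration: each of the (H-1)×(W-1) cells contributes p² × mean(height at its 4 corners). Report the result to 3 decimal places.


20.780

height_mm = gray/255 × 1.951; cell vol = 0.65² × mean(4 corners)
unit = 0.65² × 1.951 / (4×255) = 0.000808135 mm³ per gray-sum
row 0: Σ corner-gray over 6 cells = 4137  → 3.3433
row 1: Σ corner-gray over 6 cells = 3625  → 2.9295
row 2: Σ corner-gray over 6 cells = 2848  → 2.3016
row 3: Σ corner-gray over 6 cells = 3697  → 2.9877
row 4: Σ corner-gray over 6 cells = 3542  → 2.8624
row 5: Σ corner-gray over 6 cells = 2374  → 1.9185
row 6: Σ corner-gray over 6 cells = 2608  → 2.1076
row 7: Σ corner-gray over 6 cells = 2883  → 2.3299
Σ rows: total corner-gray = 25714  → 20.7804 mm³


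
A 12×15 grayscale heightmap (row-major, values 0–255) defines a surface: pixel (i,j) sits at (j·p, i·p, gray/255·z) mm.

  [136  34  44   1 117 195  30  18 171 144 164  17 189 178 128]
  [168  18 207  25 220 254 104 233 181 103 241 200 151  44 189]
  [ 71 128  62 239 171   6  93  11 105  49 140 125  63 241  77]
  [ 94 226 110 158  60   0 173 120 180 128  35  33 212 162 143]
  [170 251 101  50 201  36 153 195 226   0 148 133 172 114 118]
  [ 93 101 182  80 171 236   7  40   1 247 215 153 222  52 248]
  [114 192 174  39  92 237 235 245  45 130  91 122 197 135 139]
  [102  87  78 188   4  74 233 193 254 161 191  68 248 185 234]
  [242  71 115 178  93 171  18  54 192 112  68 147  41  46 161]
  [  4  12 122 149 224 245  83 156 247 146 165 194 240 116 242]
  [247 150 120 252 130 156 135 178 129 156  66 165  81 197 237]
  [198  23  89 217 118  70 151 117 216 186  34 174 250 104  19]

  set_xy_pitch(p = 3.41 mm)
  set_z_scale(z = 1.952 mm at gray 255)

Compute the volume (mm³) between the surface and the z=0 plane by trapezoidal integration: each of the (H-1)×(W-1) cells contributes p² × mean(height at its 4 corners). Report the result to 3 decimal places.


height_mm = gray/255 × 1.952; cell vol = 3.41² × mean(4 corners)
unit = 3.41² × 1.952 / (4×255) = 0.022253 mm³ per gray-sum
row 0: Σ corner-gray over 14 cells = 7187  → 159.9322
row 1: Σ corner-gray over 14 cells = 7333  → 163.1812
row 2: Σ corner-gray over 14 cells = 6445  → 143.4205
row 3: Σ corner-gray over 14 cells = 7279  → 161.9795
row 4: Σ corner-gray over 14 cells = 7603  → 169.1895
row 5: Σ corner-gray over 14 cells = 7876  → 175.2646
row 6: Σ corner-gray over 14 cells = 8385  → 186.5913
row 7: Σ corner-gray over 14 cells = 7279  → 161.9795
row 8: Σ corner-gray over 14 cells = 7459  → 165.9851
row 9: Σ corner-gray over 14 cells = 8758  → 194.8917
row 10: Σ corner-gray over 14 cells = 8029  → 178.6693
Σ rows: total corner-gray = 83633  → 1861.0844 mm³

1861.084


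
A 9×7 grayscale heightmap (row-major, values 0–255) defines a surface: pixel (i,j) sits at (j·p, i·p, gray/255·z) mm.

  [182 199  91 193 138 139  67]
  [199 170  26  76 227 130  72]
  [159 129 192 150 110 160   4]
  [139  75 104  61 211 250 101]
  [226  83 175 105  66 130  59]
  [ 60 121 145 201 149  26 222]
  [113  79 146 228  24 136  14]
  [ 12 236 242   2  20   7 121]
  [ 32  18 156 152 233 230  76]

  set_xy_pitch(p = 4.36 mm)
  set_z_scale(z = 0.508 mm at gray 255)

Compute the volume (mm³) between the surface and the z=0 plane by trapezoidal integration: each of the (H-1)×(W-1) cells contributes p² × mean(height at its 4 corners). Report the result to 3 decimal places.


227.457

height_mm = gray/255 × 0.508; cell vol = 4.36² × mean(4 corners)
unit = 4.36² × 0.508 / (4×255) = 0.00946753 mm³ per gray-sum
row 0: Σ corner-gray over 6 cells = 3298  → 31.2239
row 1: Σ corner-gray over 6 cells = 3174  → 30.0499
row 2: Σ corner-gray over 6 cells = 3287  → 31.1198
row 3: Σ corner-gray over 6 cells = 3045  → 28.8286
row 4: Σ corner-gray over 6 cells = 2969  → 28.1091
row 5: Σ corner-gray over 6 cells = 2919  → 27.6357
row 6: Σ corner-gray over 6 cells = 2500  → 23.6688
row 7: Σ corner-gray over 6 cells = 2833  → 26.8215
Σ rows: total corner-gray = 24025  → 227.4573 mm³


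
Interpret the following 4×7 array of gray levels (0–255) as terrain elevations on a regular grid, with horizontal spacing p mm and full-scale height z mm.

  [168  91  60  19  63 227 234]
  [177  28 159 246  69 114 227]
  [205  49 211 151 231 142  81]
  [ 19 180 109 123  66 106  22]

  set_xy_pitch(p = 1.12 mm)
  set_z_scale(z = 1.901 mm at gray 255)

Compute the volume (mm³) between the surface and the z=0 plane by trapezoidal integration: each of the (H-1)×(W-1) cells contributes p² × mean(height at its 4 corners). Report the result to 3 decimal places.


height_mm = gray/255 × 1.901; cell vol = 1.12² × mean(4 corners)
unit = 1.12² × 1.901 / (4×255) = 0.00233786 mm³ per gray-sum
row 0: Σ corner-gray over 6 cells = 2958  → 6.9154
row 1: Σ corner-gray over 6 cells = 3490  → 8.1591
row 2: Σ corner-gray over 6 cells = 3063  → 7.1609
Σ rows: total corner-gray = 9511  → 22.2354 mm³

22.235


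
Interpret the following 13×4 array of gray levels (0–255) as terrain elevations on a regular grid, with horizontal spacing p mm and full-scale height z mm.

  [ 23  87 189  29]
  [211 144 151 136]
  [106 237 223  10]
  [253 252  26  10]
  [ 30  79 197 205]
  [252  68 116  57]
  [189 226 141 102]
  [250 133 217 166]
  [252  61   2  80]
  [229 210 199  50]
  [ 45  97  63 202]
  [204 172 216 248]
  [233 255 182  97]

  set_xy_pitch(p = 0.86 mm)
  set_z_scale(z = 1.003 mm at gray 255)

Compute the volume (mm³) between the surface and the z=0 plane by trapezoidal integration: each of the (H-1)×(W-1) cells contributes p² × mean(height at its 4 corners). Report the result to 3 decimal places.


height_mm = gray/255 × 1.003; cell vol = 0.86² × mean(4 corners)
unit = 0.86² × 1.003 / (4×255) = 0.000727273 mm³ per gray-sum
row 0: Σ corner-gray over 3 cells = 1541  → 1.1207
row 1: Σ corner-gray over 3 cells = 1973  → 1.4349
row 2: Σ corner-gray over 3 cells = 1855  → 1.3491
row 3: Σ corner-gray over 3 cells = 1606  → 1.1680
row 4: Σ corner-gray over 3 cells = 1464  → 1.0647
row 5: Σ corner-gray over 3 cells = 1702  → 1.2378
row 6: Σ corner-gray over 3 cells = 2141  → 1.5571
row 7: Σ corner-gray over 3 cells = 1574  → 1.1447
row 8: Σ corner-gray over 3 cells = 1555  → 1.1309
row 9: Σ corner-gray over 3 cells = 1664  → 1.2102
row 10: Σ corner-gray over 3 cells = 1795  → 1.3055
row 11: Σ corner-gray over 3 cells = 2432  → 1.7687
Σ rows: total corner-gray = 21302  → 15.4924 mm³

15.492


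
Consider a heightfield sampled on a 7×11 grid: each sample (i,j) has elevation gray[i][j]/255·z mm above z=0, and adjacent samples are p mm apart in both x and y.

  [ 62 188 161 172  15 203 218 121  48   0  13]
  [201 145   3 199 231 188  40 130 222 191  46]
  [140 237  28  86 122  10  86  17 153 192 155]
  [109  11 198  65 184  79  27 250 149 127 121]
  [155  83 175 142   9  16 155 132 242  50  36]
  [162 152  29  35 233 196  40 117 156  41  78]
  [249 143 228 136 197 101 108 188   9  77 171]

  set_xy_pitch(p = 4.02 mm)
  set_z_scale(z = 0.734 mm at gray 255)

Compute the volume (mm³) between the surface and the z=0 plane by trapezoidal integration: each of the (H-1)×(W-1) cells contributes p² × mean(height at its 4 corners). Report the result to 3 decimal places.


height_mm = gray/255 × 0.734; cell vol = 4.02² × mean(4 corners)
unit = 4.02² × 0.734 / (4×255) = 0.0116292 mm³ per gray-sum
row 0: Σ corner-gray over 10 cells = 5272  → 61.3089
row 1: Σ corner-gray over 10 cells = 5102  → 59.3319
row 2: Σ corner-gray over 10 cells = 4567  → 53.1103
row 3: Σ corner-gray over 10 cells = 4609  → 53.5988
row 4: Σ corner-gray over 10 cells = 4437  → 51.5985
row 5: Σ corner-gray over 10 cells = 5032  → 58.5179
Σ rows: total corner-gray = 29019  → 337.4663 mm³

337.466


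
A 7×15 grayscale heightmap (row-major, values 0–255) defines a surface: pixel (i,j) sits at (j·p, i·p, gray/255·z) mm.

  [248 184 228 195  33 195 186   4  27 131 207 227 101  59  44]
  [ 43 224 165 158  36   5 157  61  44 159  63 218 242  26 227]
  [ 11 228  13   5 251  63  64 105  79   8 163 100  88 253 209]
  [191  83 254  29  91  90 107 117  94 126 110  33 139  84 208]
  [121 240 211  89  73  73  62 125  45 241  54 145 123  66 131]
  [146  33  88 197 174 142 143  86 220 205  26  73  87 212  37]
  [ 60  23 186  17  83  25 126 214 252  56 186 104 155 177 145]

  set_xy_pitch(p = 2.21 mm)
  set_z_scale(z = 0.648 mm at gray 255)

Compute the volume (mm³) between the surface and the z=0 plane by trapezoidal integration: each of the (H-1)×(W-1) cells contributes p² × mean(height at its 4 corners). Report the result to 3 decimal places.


124.669

height_mm = gray/255 × 0.648; cell vol = 2.21² × mean(4 corners)
unit = 2.21² × 0.648 / (4×255) = 0.00310284 mm³ per gray-sum
row 0: Σ corner-gray over 14 cells = 7232  → 22.4397
row 1: Σ corner-gray over 14 cells = 6446  → 20.0009
row 2: Σ corner-gray over 14 cells = 6173  → 19.1538
row 3: Σ corner-gray over 14 cells = 6459  → 20.0412
row 4: Σ corner-gray over 14 cells = 6901  → 21.4127
row 5: Σ corner-gray over 14 cells = 6968  → 21.6206
Σ rows: total corner-gray = 40179  → 124.6690 mm³


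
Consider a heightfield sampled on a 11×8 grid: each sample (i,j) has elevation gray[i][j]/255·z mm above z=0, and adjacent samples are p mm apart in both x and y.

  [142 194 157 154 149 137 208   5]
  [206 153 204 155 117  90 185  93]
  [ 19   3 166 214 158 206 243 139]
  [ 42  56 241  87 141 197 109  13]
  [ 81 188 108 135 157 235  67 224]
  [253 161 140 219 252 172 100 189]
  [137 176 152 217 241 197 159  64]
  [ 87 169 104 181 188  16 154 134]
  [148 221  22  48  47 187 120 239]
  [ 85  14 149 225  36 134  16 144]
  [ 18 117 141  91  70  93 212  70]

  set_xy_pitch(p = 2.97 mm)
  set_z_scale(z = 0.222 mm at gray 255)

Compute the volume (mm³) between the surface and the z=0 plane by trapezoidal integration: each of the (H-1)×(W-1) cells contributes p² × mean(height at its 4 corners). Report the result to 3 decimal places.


76.032

height_mm = gray/255 × 0.222; cell vol = 2.97² × mean(4 corners)
unit = 2.97² × 0.222 / (4×255) = 0.00191984 mm³ per gray-sum
row 0: Σ corner-gray over 7 cells = 4252  → 8.1632
row 1: Σ corner-gray over 7 cells = 4245  → 8.1497
row 2: Σ corner-gray over 7 cells = 3855  → 7.4010
row 3: Σ corner-gray over 7 cells = 3802  → 7.2992
row 4: Σ corner-gray over 7 cells = 4615  → 8.8601
row 5: Σ corner-gray over 7 cells = 5015  → 9.6280
row 6: Σ corner-gray over 7 cells = 4330  → 8.3129
row 7: Σ corner-gray over 7 cells = 3522  → 6.7617
row 8: Σ corner-gray over 7 cells = 3054  → 5.8632
row 9: Σ corner-gray over 7 cells = 2913  → 5.5925
Σ rows: total corner-gray = 39603  → 76.0315 mm³


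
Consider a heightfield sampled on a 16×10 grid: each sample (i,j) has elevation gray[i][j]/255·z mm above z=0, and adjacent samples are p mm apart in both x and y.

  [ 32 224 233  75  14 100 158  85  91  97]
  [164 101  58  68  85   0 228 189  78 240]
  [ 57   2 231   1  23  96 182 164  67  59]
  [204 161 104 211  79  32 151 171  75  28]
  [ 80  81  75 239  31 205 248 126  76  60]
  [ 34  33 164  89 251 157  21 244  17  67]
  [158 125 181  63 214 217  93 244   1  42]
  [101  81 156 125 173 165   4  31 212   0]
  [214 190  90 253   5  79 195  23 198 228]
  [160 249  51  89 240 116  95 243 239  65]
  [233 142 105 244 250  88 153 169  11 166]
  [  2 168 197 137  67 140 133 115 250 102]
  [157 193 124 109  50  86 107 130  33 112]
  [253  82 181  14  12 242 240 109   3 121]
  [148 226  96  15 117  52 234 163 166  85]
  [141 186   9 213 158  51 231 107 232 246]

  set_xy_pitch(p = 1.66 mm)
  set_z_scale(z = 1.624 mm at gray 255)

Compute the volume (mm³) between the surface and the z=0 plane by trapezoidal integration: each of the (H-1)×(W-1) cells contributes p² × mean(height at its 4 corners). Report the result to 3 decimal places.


height_mm = gray/255 × 1.624; cell vol = 1.66² × mean(4 corners)
unit = 1.66² × 1.624 / (4×255) = 0.00438735 mm³ per gray-sum
row 0: Σ corner-gray over 9 cells = 4107  → 18.0188
row 1: Σ corner-gray over 9 cells = 3666  → 16.0840
row 2: Σ corner-gray over 9 cells = 3848  → 16.8825
row 3: Σ corner-gray over 9 cells = 4502  → 19.7518
row 4: Σ corner-gray over 9 cells = 4355  → 19.1069
row 5: Σ corner-gray over 9 cells = 4529  → 19.8703
row 6: Σ corner-gray over 9 cells = 4471  → 19.6158
row 7: Σ corner-gray over 9 cells = 4503  → 19.7562
row 8: Σ corner-gray over 9 cells = 5377  → 23.5908
row 9: Σ corner-gray over 9 cells = 5592  → 24.5340
row 10: Σ corner-gray over 9 cells = 5241  → 22.9941
row 11: Σ corner-gray over 9 cells = 4451  → 19.5281
row 12: Σ corner-gray over 9 cells = 4073  → 17.8697
row 13: Σ corner-gray over 9 cells = 4511  → 19.7913
row 14: Σ corner-gray over 9 cells = 5132  → 22.5159
Σ rows: total corner-gray = 68358  → 299.9103 mm³

299.910


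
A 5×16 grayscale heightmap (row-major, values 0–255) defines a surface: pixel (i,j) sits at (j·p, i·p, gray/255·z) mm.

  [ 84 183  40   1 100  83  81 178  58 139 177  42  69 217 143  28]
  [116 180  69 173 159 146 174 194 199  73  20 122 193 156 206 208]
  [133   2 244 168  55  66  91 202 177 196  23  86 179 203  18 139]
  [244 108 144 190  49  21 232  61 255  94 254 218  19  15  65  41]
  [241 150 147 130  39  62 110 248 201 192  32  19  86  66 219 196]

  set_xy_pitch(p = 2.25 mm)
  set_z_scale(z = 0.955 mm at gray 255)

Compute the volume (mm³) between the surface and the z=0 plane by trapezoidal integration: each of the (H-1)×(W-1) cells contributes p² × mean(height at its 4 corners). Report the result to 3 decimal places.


145.662

height_mm = gray/255 × 0.955; cell vol = 2.25² × mean(4 corners)
unit = 2.25² × 0.955 / (4×255) = 0.00473989 mm³ per gray-sum
row 0: Σ corner-gray over 15 cells = 7586  → 35.9568
row 1: Σ corner-gray over 15 cells = 8144  → 38.6017
row 2: Σ corner-gray over 15 cells = 7427  → 35.2032
row 3: Σ corner-gray over 15 cells = 7574  → 35.8999
Σ rows: total corner-gray = 30731  → 145.6616 mm³


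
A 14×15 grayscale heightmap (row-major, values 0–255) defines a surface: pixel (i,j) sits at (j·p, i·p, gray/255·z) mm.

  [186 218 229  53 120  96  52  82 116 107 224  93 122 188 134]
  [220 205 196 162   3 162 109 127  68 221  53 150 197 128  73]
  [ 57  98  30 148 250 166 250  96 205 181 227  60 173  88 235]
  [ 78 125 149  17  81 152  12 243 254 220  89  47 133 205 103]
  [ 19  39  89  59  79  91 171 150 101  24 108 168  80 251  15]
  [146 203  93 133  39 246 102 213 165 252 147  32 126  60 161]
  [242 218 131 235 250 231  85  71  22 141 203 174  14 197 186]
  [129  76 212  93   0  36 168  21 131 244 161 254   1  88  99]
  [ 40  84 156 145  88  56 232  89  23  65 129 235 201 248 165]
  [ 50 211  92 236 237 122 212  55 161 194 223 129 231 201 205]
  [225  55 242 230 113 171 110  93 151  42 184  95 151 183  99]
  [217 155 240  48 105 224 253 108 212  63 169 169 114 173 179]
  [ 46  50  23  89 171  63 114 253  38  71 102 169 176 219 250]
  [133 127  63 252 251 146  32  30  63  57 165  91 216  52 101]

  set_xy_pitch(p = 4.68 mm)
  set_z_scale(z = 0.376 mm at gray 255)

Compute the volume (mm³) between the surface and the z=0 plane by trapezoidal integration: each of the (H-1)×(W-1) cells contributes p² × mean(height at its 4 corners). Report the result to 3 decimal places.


806.882

height_mm = gray/255 × 0.376; cell vol = 4.68² × mean(4 corners)
unit = 4.68² × 0.376 / (4×255) = 0.00807383 mm³ per gray-sum
row 0: Σ corner-gray over 14 cells = 7575  → 61.1592
row 1: Σ corner-gray over 14 cells = 8091  → 65.3253
row 2: Σ corner-gray over 14 cells = 7871  → 63.5491
row 3: Σ corner-gray over 14 cells = 6489  → 52.3911
row 4: Σ corner-gray over 14 cells = 6783  → 54.7648
row 5: Σ corner-gray over 14 cells = 8301  → 67.0208
row 6: Σ corner-gray over 14 cells = 7570  → 61.1189
row 7: Σ corner-gray over 14 cells = 6905  → 55.7498
row 8: Σ corner-gray over 14 cells = 8570  → 69.1927
row 9: Σ corner-gray over 14 cells = 8827  → 71.2677
row 10: Σ corner-gray over 14 cells = 8426  → 68.0301
row 11: Σ corner-gray over 14 cells = 7834  → 63.2504
row 12: Σ corner-gray over 14 cells = 6696  → 54.0623
Σ rows: total corner-gray = 99938  → 806.8820 mm³


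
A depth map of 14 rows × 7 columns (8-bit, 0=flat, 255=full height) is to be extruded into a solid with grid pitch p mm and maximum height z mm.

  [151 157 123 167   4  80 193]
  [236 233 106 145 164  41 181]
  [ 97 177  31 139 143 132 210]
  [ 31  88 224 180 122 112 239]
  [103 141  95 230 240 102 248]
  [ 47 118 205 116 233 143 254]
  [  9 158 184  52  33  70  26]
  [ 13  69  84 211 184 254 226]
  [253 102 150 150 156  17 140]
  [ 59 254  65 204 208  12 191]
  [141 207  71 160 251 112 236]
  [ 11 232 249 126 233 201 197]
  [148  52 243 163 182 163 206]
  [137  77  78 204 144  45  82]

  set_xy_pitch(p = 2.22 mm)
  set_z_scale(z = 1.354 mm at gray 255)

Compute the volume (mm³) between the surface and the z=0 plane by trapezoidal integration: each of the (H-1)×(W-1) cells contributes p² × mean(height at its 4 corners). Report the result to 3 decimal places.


297.101

height_mm = gray/255 × 1.354; cell vol = 2.22² × mean(4 corners)
unit = 2.22² × 1.354 / (4×255) = 0.00654221 mm³ per gray-sum
row 0: Σ corner-gray over 6 cells = 3201  → 20.9416
row 1: Σ corner-gray over 6 cells = 3346  → 21.8902
row 2: Σ corner-gray over 6 cells = 3273  → 21.4127
row 3: Σ corner-gray over 6 cells = 3689  → 24.1342
row 4: Σ corner-gray over 6 cells = 3898  → 25.5015
row 5: Σ corner-gray over 6 cells = 2960  → 19.3649
row 6: Σ corner-gray over 6 cells = 2872  → 18.7892
row 7: Σ corner-gray over 6 cells = 3386  → 22.1519
row 8: Σ corner-gray over 6 cells = 3279  → 21.4519
row 9: Σ corner-gray over 6 cells = 3715  → 24.3043
row 10: Σ corner-gray over 6 cells = 4269  → 27.9287
row 11: Σ corner-gray over 6 cells = 4250  → 27.8044
row 12: Σ corner-gray over 6 cells = 3275  → 21.4257
Σ rows: total corner-gray = 45413  → 297.1014 mm³


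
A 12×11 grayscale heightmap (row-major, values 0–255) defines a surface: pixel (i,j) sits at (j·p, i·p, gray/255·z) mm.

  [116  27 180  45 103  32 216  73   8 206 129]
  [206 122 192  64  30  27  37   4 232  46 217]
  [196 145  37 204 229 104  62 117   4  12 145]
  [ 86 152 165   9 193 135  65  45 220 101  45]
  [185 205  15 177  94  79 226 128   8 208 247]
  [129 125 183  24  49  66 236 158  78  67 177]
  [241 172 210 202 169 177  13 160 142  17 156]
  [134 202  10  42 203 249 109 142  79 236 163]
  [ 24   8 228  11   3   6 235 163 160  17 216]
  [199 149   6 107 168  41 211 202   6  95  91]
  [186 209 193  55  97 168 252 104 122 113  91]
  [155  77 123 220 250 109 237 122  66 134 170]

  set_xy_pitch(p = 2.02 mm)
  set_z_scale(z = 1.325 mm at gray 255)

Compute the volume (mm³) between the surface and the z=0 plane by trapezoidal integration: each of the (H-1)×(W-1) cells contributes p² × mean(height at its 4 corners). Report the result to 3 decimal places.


height_mm = gray/255 × 1.325; cell vol = 2.02² × mean(4 corners)
unit = 2.02² × 1.325 / (4×255) = 0.00530052 mm³ per gray-sum
row 0: Σ corner-gray over 10 cells = 3956  → 20.9689
row 1: Σ corner-gray over 10 cells = 4100  → 21.7321
row 2: Σ corner-gray over 10 cells = 4470  → 23.6933
row 3: Σ corner-gray over 10 cells = 5013  → 26.5715
row 4: Σ corner-gray over 10 cells = 4990  → 26.4496
row 5: Σ corner-gray over 10 cells = 5199  → 27.5574
row 6: Σ corner-gray over 10 cells = 5762  → 30.5416
row 7: Σ corner-gray over 10 cells = 4743  → 25.1404
row 8: Σ corner-gray over 10 cells = 4162  → 22.0608
row 9: Σ corner-gray over 10 cells = 5163  → 27.3666
row 10: Σ corner-gray over 10 cells = 5904  → 31.2943
Σ rows: total corner-gray = 53462  → 283.3764 mm³

283.376
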